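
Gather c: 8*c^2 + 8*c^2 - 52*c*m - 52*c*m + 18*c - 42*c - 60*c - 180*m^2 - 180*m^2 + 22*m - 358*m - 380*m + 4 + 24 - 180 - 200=16*c^2 + c*(-104*m - 84) - 360*m^2 - 716*m - 352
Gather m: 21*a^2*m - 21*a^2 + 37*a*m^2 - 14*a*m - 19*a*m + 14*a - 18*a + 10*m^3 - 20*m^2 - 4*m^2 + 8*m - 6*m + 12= -21*a^2 - 4*a + 10*m^3 + m^2*(37*a - 24) + m*(21*a^2 - 33*a + 2) + 12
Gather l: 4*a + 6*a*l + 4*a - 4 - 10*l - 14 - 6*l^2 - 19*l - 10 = 8*a - 6*l^2 + l*(6*a - 29) - 28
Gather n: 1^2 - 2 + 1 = 0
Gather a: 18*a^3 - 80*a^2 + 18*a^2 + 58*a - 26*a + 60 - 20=18*a^3 - 62*a^2 + 32*a + 40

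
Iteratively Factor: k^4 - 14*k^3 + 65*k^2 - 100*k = (k - 4)*(k^3 - 10*k^2 + 25*k) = (k - 5)*(k - 4)*(k^2 - 5*k) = (k - 5)^2*(k - 4)*(k)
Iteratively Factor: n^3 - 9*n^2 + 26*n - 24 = (n - 4)*(n^2 - 5*n + 6) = (n - 4)*(n - 2)*(n - 3)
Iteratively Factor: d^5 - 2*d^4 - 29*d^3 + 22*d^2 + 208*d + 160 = (d + 2)*(d^4 - 4*d^3 - 21*d^2 + 64*d + 80) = (d + 2)*(d + 4)*(d^3 - 8*d^2 + 11*d + 20) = (d + 1)*(d + 2)*(d + 4)*(d^2 - 9*d + 20) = (d - 5)*(d + 1)*(d + 2)*(d + 4)*(d - 4)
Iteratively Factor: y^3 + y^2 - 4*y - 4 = (y + 1)*(y^2 - 4) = (y + 1)*(y + 2)*(y - 2)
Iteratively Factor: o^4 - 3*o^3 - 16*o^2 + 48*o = (o)*(o^3 - 3*o^2 - 16*o + 48) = o*(o + 4)*(o^2 - 7*o + 12) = o*(o - 3)*(o + 4)*(o - 4)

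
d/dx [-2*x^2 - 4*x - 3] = -4*x - 4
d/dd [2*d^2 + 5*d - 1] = 4*d + 5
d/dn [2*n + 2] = 2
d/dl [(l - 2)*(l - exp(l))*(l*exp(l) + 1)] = (1 - exp(l))*(l - 2)*(l*exp(l) + 1) + (l - 2)*(l + 1)*(l - exp(l))*exp(l) + (l - exp(l))*(l*exp(l) + 1)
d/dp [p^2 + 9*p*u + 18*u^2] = 2*p + 9*u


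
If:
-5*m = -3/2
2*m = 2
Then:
No Solution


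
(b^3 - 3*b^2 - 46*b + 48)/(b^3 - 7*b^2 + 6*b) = (b^2 - 2*b - 48)/(b*(b - 6))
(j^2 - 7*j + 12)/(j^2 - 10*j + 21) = (j - 4)/(j - 7)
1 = 1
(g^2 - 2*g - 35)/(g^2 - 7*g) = (g + 5)/g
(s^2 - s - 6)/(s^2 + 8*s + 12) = (s - 3)/(s + 6)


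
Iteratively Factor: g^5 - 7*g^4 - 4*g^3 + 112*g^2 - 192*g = (g - 4)*(g^4 - 3*g^3 - 16*g^2 + 48*g) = (g - 4)*(g - 3)*(g^3 - 16*g) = (g - 4)^2*(g - 3)*(g^2 + 4*g) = g*(g - 4)^2*(g - 3)*(g + 4)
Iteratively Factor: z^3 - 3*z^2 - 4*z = (z - 4)*(z^2 + z) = z*(z - 4)*(z + 1)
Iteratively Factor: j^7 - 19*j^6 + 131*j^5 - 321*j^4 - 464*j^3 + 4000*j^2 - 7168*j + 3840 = (j - 1)*(j^6 - 18*j^5 + 113*j^4 - 208*j^3 - 672*j^2 + 3328*j - 3840) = (j - 1)*(j + 3)*(j^5 - 21*j^4 + 176*j^3 - 736*j^2 + 1536*j - 1280) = (j - 5)*(j - 1)*(j + 3)*(j^4 - 16*j^3 + 96*j^2 - 256*j + 256) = (j - 5)*(j - 4)*(j - 1)*(j + 3)*(j^3 - 12*j^2 + 48*j - 64) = (j - 5)*(j - 4)^2*(j - 1)*(j + 3)*(j^2 - 8*j + 16) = (j - 5)*(j - 4)^3*(j - 1)*(j + 3)*(j - 4)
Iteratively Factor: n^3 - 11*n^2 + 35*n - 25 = (n - 5)*(n^2 - 6*n + 5) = (n - 5)*(n - 1)*(n - 5)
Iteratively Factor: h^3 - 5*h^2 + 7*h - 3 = (h - 1)*(h^2 - 4*h + 3) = (h - 3)*(h - 1)*(h - 1)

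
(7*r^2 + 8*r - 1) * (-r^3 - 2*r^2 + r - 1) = -7*r^5 - 22*r^4 - 8*r^3 + 3*r^2 - 9*r + 1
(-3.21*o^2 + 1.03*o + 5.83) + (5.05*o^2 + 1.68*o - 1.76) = 1.84*o^2 + 2.71*o + 4.07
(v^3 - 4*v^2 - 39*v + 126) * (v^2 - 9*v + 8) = v^5 - 13*v^4 + 5*v^3 + 445*v^2 - 1446*v + 1008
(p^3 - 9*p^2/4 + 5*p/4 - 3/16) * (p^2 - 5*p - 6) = p^5 - 29*p^4/4 + 13*p^3/2 + 113*p^2/16 - 105*p/16 + 9/8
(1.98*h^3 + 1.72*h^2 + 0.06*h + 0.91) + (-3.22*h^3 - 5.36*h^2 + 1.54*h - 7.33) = -1.24*h^3 - 3.64*h^2 + 1.6*h - 6.42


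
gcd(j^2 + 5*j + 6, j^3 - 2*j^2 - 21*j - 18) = j + 3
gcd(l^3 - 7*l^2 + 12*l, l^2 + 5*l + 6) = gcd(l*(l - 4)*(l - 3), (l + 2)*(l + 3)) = 1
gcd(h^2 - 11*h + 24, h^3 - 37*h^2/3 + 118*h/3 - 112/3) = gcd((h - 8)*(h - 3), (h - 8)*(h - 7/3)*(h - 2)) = h - 8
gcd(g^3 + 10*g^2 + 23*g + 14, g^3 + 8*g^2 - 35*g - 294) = g + 7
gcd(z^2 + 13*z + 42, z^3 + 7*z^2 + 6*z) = z + 6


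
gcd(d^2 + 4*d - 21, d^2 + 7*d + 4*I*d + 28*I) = d + 7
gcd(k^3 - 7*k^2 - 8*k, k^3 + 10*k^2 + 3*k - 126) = 1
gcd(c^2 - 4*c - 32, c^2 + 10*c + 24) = c + 4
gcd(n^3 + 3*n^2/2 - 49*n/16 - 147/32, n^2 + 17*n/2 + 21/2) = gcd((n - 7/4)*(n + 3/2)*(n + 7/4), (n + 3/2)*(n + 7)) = n + 3/2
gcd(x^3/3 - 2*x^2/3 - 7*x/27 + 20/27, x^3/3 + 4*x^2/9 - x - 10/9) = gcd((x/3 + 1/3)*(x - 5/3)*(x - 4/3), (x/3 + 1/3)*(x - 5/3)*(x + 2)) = x^2 - 2*x/3 - 5/3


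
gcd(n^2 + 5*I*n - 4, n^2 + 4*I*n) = n + 4*I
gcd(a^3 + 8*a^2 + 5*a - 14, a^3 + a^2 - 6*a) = 1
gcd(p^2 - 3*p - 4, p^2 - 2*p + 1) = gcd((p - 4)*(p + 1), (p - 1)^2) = 1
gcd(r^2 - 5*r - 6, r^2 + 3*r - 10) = 1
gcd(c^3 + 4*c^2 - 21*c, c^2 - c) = c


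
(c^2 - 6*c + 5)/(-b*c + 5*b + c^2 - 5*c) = (1 - c)/(b - c)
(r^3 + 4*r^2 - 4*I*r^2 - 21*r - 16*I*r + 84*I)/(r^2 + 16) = (r^2 + 4*r - 21)/(r + 4*I)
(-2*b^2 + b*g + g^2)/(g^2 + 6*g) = (-2*b^2 + b*g + g^2)/(g*(g + 6))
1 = 1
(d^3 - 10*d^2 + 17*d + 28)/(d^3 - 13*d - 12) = (d - 7)/(d + 3)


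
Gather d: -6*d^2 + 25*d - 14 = -6*d^2 + 25*d - 14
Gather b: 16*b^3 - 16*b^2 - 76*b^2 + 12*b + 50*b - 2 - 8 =16*b^3 - 92*b^2 + 62*b - 10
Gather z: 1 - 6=-5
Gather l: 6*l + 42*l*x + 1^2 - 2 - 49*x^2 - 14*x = l*(42*x + 6) - 49*x^2 - 14*x - 1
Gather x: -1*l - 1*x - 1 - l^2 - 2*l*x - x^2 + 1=-l^2 - l - x^2 + x*(-2*l - 1)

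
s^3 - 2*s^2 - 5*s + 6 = (s - 3)*(s - 1)*(s + 2)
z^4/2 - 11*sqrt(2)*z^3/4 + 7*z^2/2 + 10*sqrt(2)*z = z*(z/2 + sqrt(2)/2)*(z - 4*sqrt(2))*(z - 5*sqrt(2)/2)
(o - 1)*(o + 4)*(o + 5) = o^3 + 8*o^2 + 11*o - 20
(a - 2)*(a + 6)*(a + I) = a^3 + 4*a^2 + I*a^2 - 12*a + 4*I*a - 12*I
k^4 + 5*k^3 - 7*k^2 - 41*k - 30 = (k - 3)*(k + 1)*(k + 2)*(k + 5)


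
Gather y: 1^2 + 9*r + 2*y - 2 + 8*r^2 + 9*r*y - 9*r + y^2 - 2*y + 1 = 8*r^2 + 9*r*y + y^2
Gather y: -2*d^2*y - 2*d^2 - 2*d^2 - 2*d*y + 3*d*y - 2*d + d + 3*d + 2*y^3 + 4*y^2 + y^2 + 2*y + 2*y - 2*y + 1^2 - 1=-4*d^2 + 2*d + 2*y^3 + 5*y^2 + y*(-2*d^2 + d + 2)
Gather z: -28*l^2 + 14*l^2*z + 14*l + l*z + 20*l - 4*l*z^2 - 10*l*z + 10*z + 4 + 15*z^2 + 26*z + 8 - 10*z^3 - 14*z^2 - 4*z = -28*l^2 + 34*l - 10*z^3 + z^2*(1 - 4*l) + z*(14*l^2 - 9*l + 32) + 12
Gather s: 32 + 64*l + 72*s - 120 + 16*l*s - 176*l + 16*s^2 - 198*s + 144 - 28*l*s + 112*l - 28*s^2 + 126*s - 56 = -12*l*s - 12*s^2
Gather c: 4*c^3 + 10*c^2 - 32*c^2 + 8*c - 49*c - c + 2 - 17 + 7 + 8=4*c^3 - 22*c^2 - 42*c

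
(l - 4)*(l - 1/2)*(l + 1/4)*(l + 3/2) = l^4 - 11*l^3/4 - 11*l^2/2 + 29*l/16 + 3/4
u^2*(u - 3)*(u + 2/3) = u^4 - 7*u^3/3 - 2*u^2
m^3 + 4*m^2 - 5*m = m*(m - 1)*(m + 5)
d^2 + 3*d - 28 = (d - 4)*(d + 7)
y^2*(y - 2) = y^3 - 2*y^2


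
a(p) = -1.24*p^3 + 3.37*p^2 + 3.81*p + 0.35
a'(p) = -3.72*p^2 + 6.74*p + 3.81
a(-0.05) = 0.17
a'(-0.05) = 3.46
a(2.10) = 11.73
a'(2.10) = 1.56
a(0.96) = 6.02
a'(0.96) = 6.85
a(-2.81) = 43.77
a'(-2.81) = -44.50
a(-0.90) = 0.55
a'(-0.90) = -5.27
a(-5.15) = 239.48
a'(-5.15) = -129.56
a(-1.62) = 8.29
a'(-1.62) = -16.87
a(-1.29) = 3.71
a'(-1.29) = -11.08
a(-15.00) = 4886.45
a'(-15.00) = -934.29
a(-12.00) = 2582.63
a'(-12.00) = -612.75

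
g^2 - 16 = (g - 4)*(g + 4)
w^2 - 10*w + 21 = (w - 7)*(w - 3)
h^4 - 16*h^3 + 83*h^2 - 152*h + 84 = (h - 7)*(h - 6)*(h - 2)*(h - 1)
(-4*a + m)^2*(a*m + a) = 16*a^3*m + 16*a^3 - 8*a^2*m^2 - 8*a^2*m + a*m^3 + a*m^2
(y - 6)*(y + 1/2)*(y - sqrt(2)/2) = y^3 - 11*y^2/2 - sqrt(2)*y^2/2 - 3*y + 11*sqrt(2)*y/4 + 3*sqrt(2)/2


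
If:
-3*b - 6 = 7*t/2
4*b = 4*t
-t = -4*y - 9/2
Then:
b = -12/13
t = -12/13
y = -141/104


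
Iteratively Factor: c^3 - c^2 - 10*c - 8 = (c + 1)*(c^2 - 2*c - 8) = (c - 4)*(c + 1)*(c + 2)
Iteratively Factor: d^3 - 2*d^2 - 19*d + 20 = (d - 5)*(d^2 + 3*d - 4) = (d - 5)*(d + 4)*(d - 1)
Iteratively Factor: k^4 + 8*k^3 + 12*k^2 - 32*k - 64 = (k + 2)*(k^3 + 6*k^2 - 32) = (k + 2)*(k + 4)*(k^2 + 2*k - 8) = (k - 2)*(k + 2)*(k + 4)*(k + 4)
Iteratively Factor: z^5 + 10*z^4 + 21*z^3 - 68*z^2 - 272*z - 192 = (z + 4)*(z^4 + 6*z^3 - 3*z^2 - 56*z - 48) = (z + 4)^2*(z^3 + 2*z^2 - 11*z - 12) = (z + 4)^3*(z^2 - 2*z - 3) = (z + 1)*(z + 4)^3*(z - 3)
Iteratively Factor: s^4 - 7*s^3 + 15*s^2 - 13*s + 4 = (s - 1)*(s^3 - 6*s^2 + 9*s - 4) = (s - 1)^2*(s^2 - 5*s + 4) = (s - 1)^3*(s - 4)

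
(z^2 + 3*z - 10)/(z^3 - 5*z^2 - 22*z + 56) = (z + 5)/(z^2 - 3*z - 28)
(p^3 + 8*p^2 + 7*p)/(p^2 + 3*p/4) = 4*(p^2 + 8*p + 7)/(4*p + 3)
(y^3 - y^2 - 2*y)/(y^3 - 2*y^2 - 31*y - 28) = y*(y - 2)/(y^2 - 3*y - 28)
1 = 1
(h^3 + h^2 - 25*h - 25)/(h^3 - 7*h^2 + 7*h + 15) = (h + 5)/(h - 3)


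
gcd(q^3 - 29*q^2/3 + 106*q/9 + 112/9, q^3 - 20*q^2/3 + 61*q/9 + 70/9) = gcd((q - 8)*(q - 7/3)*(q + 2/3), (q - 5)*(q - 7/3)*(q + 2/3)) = q^2 - 5*q/3 - 14/9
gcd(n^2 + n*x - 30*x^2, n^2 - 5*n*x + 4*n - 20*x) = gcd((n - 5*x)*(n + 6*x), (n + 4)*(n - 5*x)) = -n + 5*x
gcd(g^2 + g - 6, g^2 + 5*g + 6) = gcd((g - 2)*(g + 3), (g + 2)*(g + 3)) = g + 3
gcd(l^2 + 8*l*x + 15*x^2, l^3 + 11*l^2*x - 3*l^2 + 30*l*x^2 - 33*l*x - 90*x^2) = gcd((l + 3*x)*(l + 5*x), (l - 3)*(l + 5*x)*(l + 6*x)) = l + 5*x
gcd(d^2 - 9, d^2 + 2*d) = 1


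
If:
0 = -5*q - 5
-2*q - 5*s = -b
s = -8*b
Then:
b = -2/41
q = -1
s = 16/41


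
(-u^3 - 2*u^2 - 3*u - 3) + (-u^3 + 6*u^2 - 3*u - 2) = -2*u^3 + 4*u^2 - 6*u - 5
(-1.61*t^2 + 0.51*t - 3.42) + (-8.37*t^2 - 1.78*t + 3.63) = -9.98*t^2 - 1.27*t + 0.21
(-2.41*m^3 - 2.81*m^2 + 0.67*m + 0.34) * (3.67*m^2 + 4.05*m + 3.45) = -8.8447*m^5 - 20.0732*m^4 - 17.2361*m^3 - 5.7332*m^2 + 3.6885*m + 1.173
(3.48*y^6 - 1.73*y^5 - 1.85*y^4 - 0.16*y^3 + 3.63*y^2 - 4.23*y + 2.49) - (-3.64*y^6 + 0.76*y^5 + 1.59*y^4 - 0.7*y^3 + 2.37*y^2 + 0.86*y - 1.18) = 7.12*y^6 - 2.49*y^5 - 3.44*y^4 + 0.54*y^3 + 1.26*y^2 - 5.09*y + 3.67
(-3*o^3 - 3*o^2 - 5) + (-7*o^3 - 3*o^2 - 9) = -10*o^3 - 6*o^2 - 14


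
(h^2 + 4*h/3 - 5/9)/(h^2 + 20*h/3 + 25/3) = (h - 1/3)/(h + 5)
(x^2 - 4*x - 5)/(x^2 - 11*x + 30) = (x + 1)/(x - 6)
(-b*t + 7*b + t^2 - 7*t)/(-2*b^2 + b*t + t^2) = (t - 7)/(2*b + t)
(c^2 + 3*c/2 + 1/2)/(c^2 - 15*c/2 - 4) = (c + 1)/(c - 8)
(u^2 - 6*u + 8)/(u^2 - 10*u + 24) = (u - 2)/(u - 6)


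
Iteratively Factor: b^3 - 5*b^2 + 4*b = (b)*(b^2 - 5*b + 4) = b*(b - 1)*(b - 4)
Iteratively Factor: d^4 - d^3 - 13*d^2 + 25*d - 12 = (d - 1)*(d^3 - 13*d + 12) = (d - 1)^2*(d^2 + d - 12) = (d - 3)*(d - 1)^2*(d + 4)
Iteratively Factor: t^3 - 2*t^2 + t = (t - 1)*(t^2 - t) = t*(t - 1)*(t - 1)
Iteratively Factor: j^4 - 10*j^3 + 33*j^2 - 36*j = (j)*(j^3 - 10*j^2 + 33*j - 36) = j*(j - 3)*(j^2 - 7*j + 12) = j*(j - 4)*(j - 3)*(j - 3)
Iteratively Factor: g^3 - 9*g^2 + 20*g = (g)*(g^2 - 9*g + 20) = g*(g - 4)*(g - 5)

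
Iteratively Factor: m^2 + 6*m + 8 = (m + 2)*(m + 4)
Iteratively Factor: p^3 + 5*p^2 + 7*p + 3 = (p + 3)*(p^2 + 2*p + 1) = (p + 1)*(p + 3)*(p + 1)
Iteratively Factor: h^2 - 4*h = (h - 4)*(h)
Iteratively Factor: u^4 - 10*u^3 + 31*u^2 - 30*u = (u)*(u^3 - 10*u^2 + 31*u - 30) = u*(u - 3)*(u^2 - 7*u + 10) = u*(u - 5)*(u - 3)*(u - 2)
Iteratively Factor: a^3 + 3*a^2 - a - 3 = (a - 1)*(a^2 + 4*a + 3) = (a - 1)*(a + 1)*(a + 3)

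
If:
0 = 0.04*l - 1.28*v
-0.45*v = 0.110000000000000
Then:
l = -7.82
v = -0.24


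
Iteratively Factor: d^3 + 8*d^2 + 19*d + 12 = (d + 3)*(d^2 + 5*d + 4) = (d + 1)*(d + 3)*(d + 4)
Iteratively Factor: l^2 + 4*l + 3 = (l + 1)*(l + 3)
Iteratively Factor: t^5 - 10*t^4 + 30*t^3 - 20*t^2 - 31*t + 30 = (t - 5)*(t^4 - 5*t^3 + 5*t^2 + 5*t - 6) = (t - 5)*(t + 1)*(t^3 - 6*t^2 + 11*t - 6) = (t - 5)*(t - 1)*(t + 1)*(t^2 - 5*t + 6) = (t - 5)*(t - 3)*(t - 1)*(t + 1)*(t - 2)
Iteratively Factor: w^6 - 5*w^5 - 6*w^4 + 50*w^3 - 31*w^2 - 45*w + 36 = (w + 1)*(w^5 - 6*w^4 + 50*w^2 - 81*w + 36) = (w - 1)*(w + 1)*(w^4 - 5*w^3 - 5*w^2 + 45*w - 36) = (w - 1)^2*(w + 1)*(w^3 - 4*w^2 - 9*w + 36) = (w - 3)*(w - 1)^2*(w + 1)*(w^2 - w - 12) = (w - 3)*(w - 1)^2*(w + 1)*(w + 3)*(w - 4)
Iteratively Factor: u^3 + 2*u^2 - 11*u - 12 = (u - 3)*(u^2 + 5*u + 4) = (u - 3)*(u + 4)*(u + 1)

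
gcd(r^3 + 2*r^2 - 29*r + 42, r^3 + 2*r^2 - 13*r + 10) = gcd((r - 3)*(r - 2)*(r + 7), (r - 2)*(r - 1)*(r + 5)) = r - 2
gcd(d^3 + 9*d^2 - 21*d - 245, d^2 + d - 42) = d + 7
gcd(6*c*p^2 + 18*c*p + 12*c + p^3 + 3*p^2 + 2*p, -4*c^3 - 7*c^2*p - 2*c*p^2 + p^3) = 1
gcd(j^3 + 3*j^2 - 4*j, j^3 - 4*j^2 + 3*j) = j^2 - j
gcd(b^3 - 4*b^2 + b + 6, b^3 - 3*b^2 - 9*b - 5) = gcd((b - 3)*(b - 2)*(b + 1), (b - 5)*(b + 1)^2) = b + 1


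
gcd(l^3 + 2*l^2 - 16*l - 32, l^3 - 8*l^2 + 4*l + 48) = l^2 - 2*l - 8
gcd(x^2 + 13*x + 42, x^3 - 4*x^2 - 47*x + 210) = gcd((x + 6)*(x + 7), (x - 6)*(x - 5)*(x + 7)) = x + 7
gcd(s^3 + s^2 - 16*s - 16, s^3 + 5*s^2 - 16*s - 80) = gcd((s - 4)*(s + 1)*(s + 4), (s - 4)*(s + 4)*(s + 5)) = s^2 - 16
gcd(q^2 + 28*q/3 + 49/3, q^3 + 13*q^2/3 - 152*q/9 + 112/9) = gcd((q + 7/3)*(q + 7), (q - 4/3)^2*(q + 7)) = q + 7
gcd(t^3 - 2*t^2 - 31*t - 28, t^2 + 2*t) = 1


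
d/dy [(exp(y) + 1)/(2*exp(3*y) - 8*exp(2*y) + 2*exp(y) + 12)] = (5/2 - exp(y))*exp(y)/(exp(4*y) - 10*exp(3*y) + 37*exp(2*y) - 60*exp(y) + 36)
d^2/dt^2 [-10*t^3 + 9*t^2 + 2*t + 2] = 18 - 60*t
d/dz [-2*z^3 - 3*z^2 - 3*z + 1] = -6*z^2 - 6*z - 3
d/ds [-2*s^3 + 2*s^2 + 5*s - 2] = -6*s^2 + 4*s + 5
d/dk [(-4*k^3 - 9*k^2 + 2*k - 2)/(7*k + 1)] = (-56*k^3 - 75*k^2 - 18*k + 16)/(49*k^2 + 14*k + 1)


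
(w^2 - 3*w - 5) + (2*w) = w^2 - w - 5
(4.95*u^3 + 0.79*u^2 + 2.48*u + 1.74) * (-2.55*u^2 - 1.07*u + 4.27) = -12.6225*u^5 - 7.311*u^4 + 13.9672*u^3 - 3.7173*u^2 + 8.7278*u + 7.4298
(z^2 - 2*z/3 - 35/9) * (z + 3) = z^3 + 7*z^2/3 - 53*z/9 - 35/3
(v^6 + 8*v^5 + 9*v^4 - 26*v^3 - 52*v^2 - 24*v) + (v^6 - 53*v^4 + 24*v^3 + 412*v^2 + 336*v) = 2*v^6 + 8*v^5 - 44*v^4 - 2*v^3 + 360*v^2 + 312*v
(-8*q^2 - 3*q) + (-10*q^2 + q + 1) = -18*q^2 - 2*q + 1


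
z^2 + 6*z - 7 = (z - 1)*(z + 7)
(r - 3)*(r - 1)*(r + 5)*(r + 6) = r^4 + 7*r^3 - 11*r^2 - 87*r + 90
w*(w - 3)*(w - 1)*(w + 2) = w^4 - 2*w^3 - 5*w^2 + 6*w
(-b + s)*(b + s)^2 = -b^3 - b^2*s + b*s^2 + s^3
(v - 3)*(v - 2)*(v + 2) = v^3 - 3*v^2 - 4*v + 12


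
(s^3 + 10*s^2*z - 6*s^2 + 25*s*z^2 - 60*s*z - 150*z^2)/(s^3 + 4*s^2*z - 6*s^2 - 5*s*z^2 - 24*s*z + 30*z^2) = (-s - 5*z)/(-s + z)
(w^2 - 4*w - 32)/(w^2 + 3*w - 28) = (w^2 - 4*w - 32)/(w^2 + 3*w - 28)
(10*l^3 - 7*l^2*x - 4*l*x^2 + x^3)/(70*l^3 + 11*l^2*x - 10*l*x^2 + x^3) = (-l + x)/(-7*l + x)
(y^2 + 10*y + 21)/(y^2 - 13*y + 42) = (y^2 + 10*y + 21)/(y^2 - 13*y + 42)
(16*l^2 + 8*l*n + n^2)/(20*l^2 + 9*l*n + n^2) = (4*l + n)/(5*l + n)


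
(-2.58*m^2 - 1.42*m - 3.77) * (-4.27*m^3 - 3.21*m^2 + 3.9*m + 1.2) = 11.0166*m^5 + 14.3452*m^4 + 10.5941*m^3 + 3.4677*m^2 - 16.407*m - 4.524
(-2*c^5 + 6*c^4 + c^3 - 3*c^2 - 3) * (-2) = 4*c^5 - 12*c^4 - 2*c^3 + 6*c^2 + 6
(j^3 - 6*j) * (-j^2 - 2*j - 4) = -j^5 - 2*j^4 + 2*j^3 + 12*j^2 + 24*j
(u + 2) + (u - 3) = 2*u - 1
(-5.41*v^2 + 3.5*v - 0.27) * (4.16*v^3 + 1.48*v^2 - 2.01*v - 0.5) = -22.5056*v^5 + 6.5532*v^4 + 14.9309*v^3 - 4.7296*v^2 - 1.2073*v + 0.135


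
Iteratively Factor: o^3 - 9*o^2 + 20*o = (o - 4)*(o^2 - 5*o) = o*(o - 4)*(o - 5)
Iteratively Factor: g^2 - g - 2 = (g + 1)*(g - 2)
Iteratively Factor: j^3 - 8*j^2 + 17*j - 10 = (j - 2)*(j^2 - 6*j + 5) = (j - 5)*(j - 2)*(j - 1)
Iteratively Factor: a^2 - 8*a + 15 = (a - 5)*(a - 3)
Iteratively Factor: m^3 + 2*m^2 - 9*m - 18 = (m + 3)*(m^2 - m - 6) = (m + 2)*(m + 3)*(m - 3)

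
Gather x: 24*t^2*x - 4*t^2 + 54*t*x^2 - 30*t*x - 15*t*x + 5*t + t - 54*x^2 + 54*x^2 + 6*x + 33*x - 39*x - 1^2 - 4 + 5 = -4*t^2 + 54*t*x^2 + 6*t + x*(24*t^2 - 45*t)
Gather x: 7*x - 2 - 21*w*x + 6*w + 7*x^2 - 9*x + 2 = 6*w + 7*x^2 + x*(-21*w - 2)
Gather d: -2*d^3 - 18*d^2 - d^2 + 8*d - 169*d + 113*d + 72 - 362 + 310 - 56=-2*d^3 - 19*d^2 - 48*d - 36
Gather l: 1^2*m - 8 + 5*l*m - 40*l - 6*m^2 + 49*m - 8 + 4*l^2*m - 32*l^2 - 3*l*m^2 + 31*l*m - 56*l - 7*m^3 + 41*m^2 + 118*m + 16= l^2*(4*m - 32) + l*(-3*m^2 + 36*m - 96) - 7*m^3 + 35*m^2 + 168*m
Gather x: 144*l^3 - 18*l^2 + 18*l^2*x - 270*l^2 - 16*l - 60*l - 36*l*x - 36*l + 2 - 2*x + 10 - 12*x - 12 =144*l^3 - 288*l^2 - 112*l + x*(18*l^2 - 36*l - 14)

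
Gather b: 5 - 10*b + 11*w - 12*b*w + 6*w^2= b*(-12*w - 10) + 6*w^2 + 11*w + 5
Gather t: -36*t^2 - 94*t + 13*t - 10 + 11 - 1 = -36*t^2 - 81*t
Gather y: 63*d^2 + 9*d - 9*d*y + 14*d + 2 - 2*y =63*d^2 + 23*d + y*(-9*d - 2) + 2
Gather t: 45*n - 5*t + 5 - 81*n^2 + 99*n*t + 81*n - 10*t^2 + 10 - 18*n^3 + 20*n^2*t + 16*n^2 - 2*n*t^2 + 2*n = -18*n^3 - 65*n^2 + 128*n + t^2*(-2*n - 10) + t*(20*n^2 + 99*n - 5) + 15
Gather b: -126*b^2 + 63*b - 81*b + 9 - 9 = -126*b^2 - 18*b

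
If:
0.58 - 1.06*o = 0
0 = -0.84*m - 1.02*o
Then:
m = -0.66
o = 0.55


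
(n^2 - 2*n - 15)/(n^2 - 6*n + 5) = (n + 3)/(n - 1)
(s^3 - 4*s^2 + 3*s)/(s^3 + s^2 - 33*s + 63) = s*(s - 1)/(s^2 + 4*s - 21)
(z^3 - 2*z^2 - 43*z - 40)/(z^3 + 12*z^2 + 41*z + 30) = (z - 8)/(z + 6)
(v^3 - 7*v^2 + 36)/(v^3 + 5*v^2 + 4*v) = (v^3 - 7*v^2 + 36)/(v*(v^2 + 5*v + 4))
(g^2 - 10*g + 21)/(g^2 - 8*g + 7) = (g - 3)/(g - 1)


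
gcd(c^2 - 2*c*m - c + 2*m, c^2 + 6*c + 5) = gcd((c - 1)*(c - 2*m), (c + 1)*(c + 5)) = 1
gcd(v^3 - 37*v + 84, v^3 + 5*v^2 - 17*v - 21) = v^2 + 4*v - 21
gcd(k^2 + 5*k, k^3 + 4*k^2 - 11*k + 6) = 1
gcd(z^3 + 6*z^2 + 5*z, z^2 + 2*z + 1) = z + 1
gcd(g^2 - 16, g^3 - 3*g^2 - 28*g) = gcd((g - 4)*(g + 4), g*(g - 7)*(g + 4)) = g + 4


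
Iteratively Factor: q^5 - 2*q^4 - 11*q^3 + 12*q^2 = (q - 1)*(q^4 - q^3 - 12*q^2) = q*(q - 1)*(q^3 - q^2 - 12*q) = q^2*(q - 1)*(q^2 - q - 12) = q^2*(q - 4)*(q - 1)*(q + 3)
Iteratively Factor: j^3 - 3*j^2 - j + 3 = (j - 3)*(j^2 - 1) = (j - 3)*(j - 1)*(j + 1)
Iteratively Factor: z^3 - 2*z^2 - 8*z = (z + 2)*(z^2 - 4*z) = (z - 4)*(z + 2)*(z)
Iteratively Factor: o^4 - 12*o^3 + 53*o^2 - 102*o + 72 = (o - 3)*(o^3 - 9*o^2 + 26*o - 24) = (o - 3)*(o - 2)*(o^2 - 7*o + 12) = (o - 3)^2*(o - 2)*(o - 4)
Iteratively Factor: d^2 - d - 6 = (d + 2)*(d - 3)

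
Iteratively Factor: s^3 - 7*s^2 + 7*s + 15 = (s - 3)*(s^2 - 4*s - 5) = (s - 5)*(s - 3)*(s + 1)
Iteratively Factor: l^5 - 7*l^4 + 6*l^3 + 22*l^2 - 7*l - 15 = (l - 5)*(l^4 - 2*l^3 - 4*l^2 + 2*l + 3) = (l - 5)*(l + 1)*(l^3 - 3*l^2 - l + 3) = (l - 5)*(l + 1)^2*(l^2 - 4*l + 3) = (l - 5)*(l - 1)*(l + 1)^2*(l - 3)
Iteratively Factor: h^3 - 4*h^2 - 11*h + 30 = (h + 3)*(h^2 - 7*h + 10) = (h - 5)*(h + 3)*(h - 2)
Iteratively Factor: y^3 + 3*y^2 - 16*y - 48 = (y - 4)*(y^2 + 7*y + 12) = (y - 4)*(y + 3)*(y + 4)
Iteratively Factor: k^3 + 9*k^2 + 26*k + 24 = (k + 2)*(k^2 + 7*k + 12) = (k + 2)*(k + 3)*(k + 4)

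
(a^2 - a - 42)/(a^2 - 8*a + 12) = (a^2 - a - 42)/(a^2 - 8*a + 12)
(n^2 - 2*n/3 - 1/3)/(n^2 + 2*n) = (3*n^2 - 2*n - 1)/(3*n*(n + 2))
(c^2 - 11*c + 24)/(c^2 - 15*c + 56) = (c - 3)/(c - 7)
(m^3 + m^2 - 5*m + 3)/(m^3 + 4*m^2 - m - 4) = (m^2 + 2*m - 3)/(m^2 + 5*m + 4)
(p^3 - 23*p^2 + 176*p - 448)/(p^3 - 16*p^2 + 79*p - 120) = (p^2 - 15*p + 56)/(p^2 - 8*p + 15)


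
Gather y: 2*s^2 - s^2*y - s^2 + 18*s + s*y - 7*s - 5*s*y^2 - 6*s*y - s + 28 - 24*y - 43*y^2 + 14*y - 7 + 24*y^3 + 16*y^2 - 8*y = s^2 + 10*s + 24*y^3 + y^2*(-5*s - 27) + y*(-s^2 - 5*s - 18) + 21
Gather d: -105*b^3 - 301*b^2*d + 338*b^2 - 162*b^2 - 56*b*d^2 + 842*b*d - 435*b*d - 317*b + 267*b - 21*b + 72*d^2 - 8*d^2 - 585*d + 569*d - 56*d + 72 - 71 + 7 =-105*b^3 + 176*b^2 - 71*b + d^2*(64 - 56*b) + d*(-301*b^2 + 407*b - 72) + 8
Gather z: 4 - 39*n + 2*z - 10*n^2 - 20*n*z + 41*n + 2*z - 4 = -10*n^2 + 2*n + z*(4 - 20*n)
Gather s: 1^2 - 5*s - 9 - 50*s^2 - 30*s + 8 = -50*s^2 - 35*s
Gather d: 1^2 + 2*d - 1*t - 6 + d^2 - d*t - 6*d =d^2 + d*(-t - 4) - t - 5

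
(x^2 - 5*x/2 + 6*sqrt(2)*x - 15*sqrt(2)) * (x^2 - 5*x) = x^4 - 15*x^3/2 + 6*sqrt(2)*x^3 - 45*sqrt(2)*x^2 + 25*x^2/2 + 75*sqrt(2)*x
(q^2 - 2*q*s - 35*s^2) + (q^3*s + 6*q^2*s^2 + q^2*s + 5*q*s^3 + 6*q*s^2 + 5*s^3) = q^3*s + 6*q^2*s^2 + q^2*s + q^2 + 5*q*s^3 + 6*q*s^2 - 2*q*s + 5*s^3 - 35*s^2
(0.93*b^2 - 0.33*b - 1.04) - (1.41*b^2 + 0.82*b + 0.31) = -0.48*b^2 - 1.15*b - 1.35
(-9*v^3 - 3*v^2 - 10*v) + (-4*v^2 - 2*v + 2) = -9*v^3 - 7*v^2 - 12*v + 2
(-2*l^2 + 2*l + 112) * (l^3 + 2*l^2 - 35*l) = -2*l^5 - 2*l^4 + 186*l^3 + 154*l^2 - 3920*l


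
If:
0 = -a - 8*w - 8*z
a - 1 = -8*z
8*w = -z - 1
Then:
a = 1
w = -1/8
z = 0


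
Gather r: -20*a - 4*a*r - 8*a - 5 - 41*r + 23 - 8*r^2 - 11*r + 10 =-28*a - 8*r^2 + r*(-4*a - 52) + 28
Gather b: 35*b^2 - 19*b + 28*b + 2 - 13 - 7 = 35*b^2 + 9*b - 18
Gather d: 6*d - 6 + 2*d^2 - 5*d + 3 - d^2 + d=d^2 + 2*d - 3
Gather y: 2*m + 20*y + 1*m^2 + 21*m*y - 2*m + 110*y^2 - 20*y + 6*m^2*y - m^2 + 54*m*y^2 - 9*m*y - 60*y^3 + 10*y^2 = -60*y^3 + y^2*(54*m + 120) + y*(6*m^2 + 12*m)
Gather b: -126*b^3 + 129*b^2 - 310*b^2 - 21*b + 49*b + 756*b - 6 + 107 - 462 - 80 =-126*b^3 - 181*b^2 + 784*b - 441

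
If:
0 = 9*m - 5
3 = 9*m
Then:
No Solution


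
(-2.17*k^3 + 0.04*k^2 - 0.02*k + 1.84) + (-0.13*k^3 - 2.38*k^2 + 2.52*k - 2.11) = -2.3*k^3 - 2.34*k^2 + 2.5*k - 0.27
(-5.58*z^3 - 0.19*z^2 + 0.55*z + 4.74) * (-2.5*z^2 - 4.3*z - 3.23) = 13.95*z^5 + 24.469*z^4 + 17.4654*z^3 - 13.6013*z^2 - 22.1585*z - 15.3102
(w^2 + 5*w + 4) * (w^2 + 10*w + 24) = w^4 + 15*w^3 + 78*w^2 + 160*w + 96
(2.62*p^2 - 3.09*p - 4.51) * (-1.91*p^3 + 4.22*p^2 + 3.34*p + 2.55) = -5.0042*p^5 + 16.9583*p^4 + 4.3251*p^3 - 22.6718*p^2 - 22.9429*p - 11.5005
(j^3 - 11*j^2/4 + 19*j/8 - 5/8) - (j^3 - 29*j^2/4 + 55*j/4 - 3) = 9*j^2/2 - 91*j/8 + 19/8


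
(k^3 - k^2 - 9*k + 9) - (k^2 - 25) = k^3 - 2*k^2 - 9*k + 34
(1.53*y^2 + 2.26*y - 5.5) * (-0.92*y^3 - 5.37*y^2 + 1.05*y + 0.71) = -1.4076*y^5 - 10.2953*y^4 - 5.4697*y^3 + 32.9943*y^2 - 4.1704*y - 3.905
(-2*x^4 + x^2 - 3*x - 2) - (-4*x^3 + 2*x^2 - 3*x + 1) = -2*x^4 + 4*x^3 - x^2 - 3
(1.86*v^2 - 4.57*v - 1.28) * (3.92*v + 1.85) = 7.2912*v^3 - 14.4734*v^2 - 13.4721*v - 2.368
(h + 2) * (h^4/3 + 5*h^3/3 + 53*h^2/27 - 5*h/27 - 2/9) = h^5/3 + 7*h^4/3 + 143*h^3/27 + 101*h^2/27 - 16*h/27 - 4/9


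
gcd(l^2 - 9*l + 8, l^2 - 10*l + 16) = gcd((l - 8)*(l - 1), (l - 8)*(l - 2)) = l - 8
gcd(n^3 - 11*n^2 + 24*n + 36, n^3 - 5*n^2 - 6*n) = n^2 - 5*n - 6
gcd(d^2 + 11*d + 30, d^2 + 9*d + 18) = d + 6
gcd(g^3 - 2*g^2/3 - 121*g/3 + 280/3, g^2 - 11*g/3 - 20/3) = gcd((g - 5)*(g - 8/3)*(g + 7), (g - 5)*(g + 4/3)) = g - 5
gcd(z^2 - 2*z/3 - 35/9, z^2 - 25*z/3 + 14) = z - 7/3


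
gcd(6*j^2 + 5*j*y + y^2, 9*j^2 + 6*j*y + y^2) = 3*j + y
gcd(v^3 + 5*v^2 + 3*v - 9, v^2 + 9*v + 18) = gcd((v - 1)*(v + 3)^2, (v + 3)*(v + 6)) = v + 3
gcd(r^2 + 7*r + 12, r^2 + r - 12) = r + 4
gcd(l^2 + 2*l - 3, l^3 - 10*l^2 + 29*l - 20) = l - 1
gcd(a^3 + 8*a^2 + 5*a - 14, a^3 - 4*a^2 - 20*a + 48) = 1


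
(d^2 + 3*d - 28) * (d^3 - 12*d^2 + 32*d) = d^5 - 9*d^4 - 32*d^3 + 432*d^2 - 896*d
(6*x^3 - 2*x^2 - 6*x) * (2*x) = 12*x^4 - 4*x^3 - 12*x^2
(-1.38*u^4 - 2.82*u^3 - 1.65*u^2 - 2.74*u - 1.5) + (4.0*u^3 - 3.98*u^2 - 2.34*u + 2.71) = -1.38*u^4 + 1.18*u^3 - 5.63*u^2 - 5.08*u + 1.21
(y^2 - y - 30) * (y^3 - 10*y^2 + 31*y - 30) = y^5 - 11*y^4 + 11*y^3 + 239*y^2 - 900*y + 900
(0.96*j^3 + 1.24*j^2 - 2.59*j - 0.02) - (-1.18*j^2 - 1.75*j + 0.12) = 0.96*j^3 + 2.42*j^2 - 0.84*j - 0.14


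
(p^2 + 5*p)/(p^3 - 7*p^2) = (p + 5)/(p*(p - 7))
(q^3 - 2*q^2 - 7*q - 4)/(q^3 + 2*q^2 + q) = (q - 4)/q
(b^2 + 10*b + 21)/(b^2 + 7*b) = (b + 3)/b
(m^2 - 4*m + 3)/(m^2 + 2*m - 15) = (m - 1)/(m + 5)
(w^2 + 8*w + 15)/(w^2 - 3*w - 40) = (w + 3)/(w - 8)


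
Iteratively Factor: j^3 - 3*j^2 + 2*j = (j)*(j^2 - 3*j + 2) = j*(j - 1)*(j - 2)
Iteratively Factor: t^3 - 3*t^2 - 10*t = (t - 5)*(t^2 + 2*t) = (t - 5)*(t + 2)*(t)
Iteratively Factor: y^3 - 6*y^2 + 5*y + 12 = (y - 3)*(y^2 - 3*y - 4) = (y - 3)*(y + 1)*(y - 4)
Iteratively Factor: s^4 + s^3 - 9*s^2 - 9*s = (s - 3)*(s^3 + 4*s^2 + 3*s) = (s - 3)*(s + 1)*(s^2 + 3*s) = s*(s - 3)*(s + 1)*(s + 3)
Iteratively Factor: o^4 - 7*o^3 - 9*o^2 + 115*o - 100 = (o - 1)*(o^3 - 6*o^2 - 15*o + 100) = (o - 1)*(o + 4)*(o^2 - 10*o + 25) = (o - 5)*(o - 1)*(o + 4)*(o - 5)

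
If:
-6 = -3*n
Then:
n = 2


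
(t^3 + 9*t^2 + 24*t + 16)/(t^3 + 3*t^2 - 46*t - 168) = (t^2 + 5*t + 4)/(t^2 - t - 42)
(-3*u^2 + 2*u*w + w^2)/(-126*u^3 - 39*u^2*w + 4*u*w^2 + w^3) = (u - w)/(42*u^2 - u*w - w^2)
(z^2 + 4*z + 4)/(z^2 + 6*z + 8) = (z + 2)/(z + 4)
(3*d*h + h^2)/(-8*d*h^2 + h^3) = (-3*d - h)/(h*(8*d - h))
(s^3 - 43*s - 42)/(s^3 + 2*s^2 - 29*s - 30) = (s - 7)/(s - 5)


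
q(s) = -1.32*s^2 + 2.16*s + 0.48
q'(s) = 2.16 - 2.64*s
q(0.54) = 1.26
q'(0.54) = 0.73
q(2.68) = -3.21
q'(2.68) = -4.92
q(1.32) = 1.03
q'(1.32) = -1.32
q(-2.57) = -13.79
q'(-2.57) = 8.94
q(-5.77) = -55.93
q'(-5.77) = 17.39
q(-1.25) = -4.28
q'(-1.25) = 5.46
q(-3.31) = -21.13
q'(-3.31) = 10.90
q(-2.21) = -10.74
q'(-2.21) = 7.99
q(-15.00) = -328.92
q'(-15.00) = 41.76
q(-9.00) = -125.88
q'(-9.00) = 25.92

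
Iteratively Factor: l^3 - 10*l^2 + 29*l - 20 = (l - 1)*(l^2 - 9*l + 20) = (l - 5)*(l - 1)*(l - 4)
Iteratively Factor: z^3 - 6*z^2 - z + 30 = (z + 2)*(z^2 - 8*z + 15) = (z - 3)*(z + 2)*(z - 5)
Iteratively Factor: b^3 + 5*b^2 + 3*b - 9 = (b + 3)*(b^2 + 2*b - 3) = (b - 1)*(b + 3)*(b + 3)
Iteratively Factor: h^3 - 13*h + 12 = (h + 4)*(h^2 - 4*h + 3) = (h - 3)*(h + 4)*(h - 1)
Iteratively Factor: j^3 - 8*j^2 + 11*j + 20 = (j - 4)*(j^2 - 4*j - 5) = (j - 4)*(j + 1)*(j - 5)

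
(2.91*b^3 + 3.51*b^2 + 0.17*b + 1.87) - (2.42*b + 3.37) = 2.91*b^3 + 3.51*b^2 - 2.25*b - 1.5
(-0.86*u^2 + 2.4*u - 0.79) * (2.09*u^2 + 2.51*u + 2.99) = -1.7974*u^4 + 2.8574*u^3 + 1.8015*u^2 + 5.1931*u - 2.3621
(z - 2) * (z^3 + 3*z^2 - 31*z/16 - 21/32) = z^4 + z^3 - 127*z^2/16 + 103*z/32 + 21/16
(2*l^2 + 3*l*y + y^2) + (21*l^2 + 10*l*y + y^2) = 23*l^2 + 13*l*y + 2*y^2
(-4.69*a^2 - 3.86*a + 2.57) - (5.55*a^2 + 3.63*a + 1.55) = -10.24*a^2 - 7.49*a + 1.02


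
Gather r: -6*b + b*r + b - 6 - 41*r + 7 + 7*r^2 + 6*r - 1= -5*b + 7*r^2 + r*(b - 35)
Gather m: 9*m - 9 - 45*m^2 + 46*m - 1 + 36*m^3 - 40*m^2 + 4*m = 36*m^3 - 85*m^2 + 59*m - 10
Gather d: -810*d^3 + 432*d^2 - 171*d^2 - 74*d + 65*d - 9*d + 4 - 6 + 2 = -810*d^3 + 261*d^2 - 18*d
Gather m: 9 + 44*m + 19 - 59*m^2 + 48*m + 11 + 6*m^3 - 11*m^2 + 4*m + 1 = 6*m^3 - 70*m^2 + 96*m + 40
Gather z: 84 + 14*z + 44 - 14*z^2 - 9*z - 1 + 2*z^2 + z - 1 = -12*z^2 + 6*z + 126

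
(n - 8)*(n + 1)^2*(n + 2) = n^4 - 4*n^3 - 27*n^2 - 38*n - 16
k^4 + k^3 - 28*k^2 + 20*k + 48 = (k - 4)*(k - 2)*(k + 1)*(k + 6)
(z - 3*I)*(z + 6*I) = z^2 + 3*I*z + 18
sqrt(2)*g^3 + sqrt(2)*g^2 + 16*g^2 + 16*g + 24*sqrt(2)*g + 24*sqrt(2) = (g + 2*sqrt(2))*(g + 6*sqrt(2))*(sqrt(2)*g + sqrt(2))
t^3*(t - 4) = t^4 - 4*t^3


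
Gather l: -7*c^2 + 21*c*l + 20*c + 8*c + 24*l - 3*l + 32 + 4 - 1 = -7*c^2 + 28*c + l*(21*c + 21) + 35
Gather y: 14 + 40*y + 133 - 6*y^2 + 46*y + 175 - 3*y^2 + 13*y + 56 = -9*y^2 + 99*y + 378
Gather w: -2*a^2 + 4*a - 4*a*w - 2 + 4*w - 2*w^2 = -2*a^2 + 4*a - 2*w^2 + w*(4 - 4*a) - 2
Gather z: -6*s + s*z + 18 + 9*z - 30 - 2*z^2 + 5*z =-6*s - 2*z^2 + z*(s + 14) - 12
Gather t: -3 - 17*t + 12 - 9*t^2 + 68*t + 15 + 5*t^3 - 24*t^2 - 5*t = 5*t^3 - 33*t^2 + 46*t + 24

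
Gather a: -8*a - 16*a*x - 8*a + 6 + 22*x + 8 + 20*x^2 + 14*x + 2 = a*(-16*x - 16) + 20*x^2 + 36*x + 16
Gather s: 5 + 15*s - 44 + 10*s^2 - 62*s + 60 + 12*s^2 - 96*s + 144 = 22*s^2 - 143*s + 165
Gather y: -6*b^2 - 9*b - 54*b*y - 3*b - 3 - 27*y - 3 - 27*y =-6*b^2 - 12*b + y*(-54*b - 54) - 6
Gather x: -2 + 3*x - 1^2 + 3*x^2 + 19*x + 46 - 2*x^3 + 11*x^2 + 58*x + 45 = -2*x^3 + 14*x^2 + 80*x + 88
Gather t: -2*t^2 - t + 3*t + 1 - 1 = -2*t^2 + 2*t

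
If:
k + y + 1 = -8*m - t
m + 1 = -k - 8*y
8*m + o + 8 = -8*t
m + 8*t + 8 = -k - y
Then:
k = -71*y/8 - 9/8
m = 7*y/8 + 1/8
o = -14*y - 2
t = 7*y/8 - 7/8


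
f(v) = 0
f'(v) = 0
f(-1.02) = 0.00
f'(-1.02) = 0.00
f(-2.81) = 0.00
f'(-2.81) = 0.00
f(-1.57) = 0.00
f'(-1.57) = 0.00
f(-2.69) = 0.00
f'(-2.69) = 0.00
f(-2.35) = 0.00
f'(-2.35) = 0.00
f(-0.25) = 0.00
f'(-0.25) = 0.00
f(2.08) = 0.00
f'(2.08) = 0.00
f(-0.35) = 0.00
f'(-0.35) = 0.00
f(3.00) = 0.00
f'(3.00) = 0.00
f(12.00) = 0.00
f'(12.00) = 0.00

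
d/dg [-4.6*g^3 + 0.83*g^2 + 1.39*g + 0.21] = -13.8*g^2 + 1.66*g + 1.39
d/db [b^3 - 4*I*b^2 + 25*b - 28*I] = 3*b^2 - 8*I*b + 25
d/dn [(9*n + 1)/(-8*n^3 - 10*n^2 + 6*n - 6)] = (72*n^3 + 57*n^2 + 10*n - 30)/(2*(16*n^6 + 40*n^5 + n^4 - 6*n^3 + 39*n^2 - 18*n + 9))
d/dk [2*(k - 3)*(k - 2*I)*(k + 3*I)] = 6*k^2 + 4*k*(-3 + I) + 12 - 6*I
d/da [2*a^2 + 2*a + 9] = 4*a + 2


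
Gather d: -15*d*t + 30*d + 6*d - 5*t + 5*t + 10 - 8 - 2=d*(36 - 15*t)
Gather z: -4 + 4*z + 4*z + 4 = 8*z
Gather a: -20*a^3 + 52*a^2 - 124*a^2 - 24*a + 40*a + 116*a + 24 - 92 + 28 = -20*a^3 - 72*a^2 + 132*a - 40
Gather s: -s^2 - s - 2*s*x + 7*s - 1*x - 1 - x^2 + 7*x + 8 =-s^2 + s*(6 - 2*x) - x^2 + 6*x + 7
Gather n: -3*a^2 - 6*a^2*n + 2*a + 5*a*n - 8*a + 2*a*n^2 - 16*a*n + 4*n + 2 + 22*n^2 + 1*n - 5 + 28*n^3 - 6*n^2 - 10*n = -3*a^2 - 6*a + 28*n^3 + n^2*(2*a + 16) + n*(-6*a^2 - 11*a - 5) - 3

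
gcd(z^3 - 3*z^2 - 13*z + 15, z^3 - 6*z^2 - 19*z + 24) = z^2 + 2*z - 3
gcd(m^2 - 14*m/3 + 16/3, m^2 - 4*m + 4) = m - 2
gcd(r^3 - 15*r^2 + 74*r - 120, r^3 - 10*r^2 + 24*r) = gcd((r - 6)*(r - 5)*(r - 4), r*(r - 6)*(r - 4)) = r^2 - 10*r + 24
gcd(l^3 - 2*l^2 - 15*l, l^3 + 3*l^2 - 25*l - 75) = l^2 - 2*l - 15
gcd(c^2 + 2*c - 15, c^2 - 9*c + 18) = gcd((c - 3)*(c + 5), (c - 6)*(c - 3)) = c - 3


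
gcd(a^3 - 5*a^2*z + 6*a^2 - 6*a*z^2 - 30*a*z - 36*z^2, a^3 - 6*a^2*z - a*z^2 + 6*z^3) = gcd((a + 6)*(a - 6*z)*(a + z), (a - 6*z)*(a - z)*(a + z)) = -a^2 + 5*a*z + 6*z^2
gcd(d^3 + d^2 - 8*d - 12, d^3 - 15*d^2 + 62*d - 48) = 1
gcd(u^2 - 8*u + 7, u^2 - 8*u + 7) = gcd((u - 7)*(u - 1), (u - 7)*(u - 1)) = u^2 - 8*u + 7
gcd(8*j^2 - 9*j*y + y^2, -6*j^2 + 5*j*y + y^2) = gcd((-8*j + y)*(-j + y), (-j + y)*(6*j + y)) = -j + y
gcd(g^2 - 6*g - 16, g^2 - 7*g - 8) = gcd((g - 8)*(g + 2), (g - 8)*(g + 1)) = g - 8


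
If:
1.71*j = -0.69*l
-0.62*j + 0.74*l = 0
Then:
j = 0.00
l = 0.00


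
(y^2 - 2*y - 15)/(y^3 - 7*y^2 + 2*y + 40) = (y + 3)/(y^2 - 2*y - 8)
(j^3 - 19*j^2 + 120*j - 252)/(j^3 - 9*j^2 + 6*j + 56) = (j^2 - 12*j + 36)/(j^2 - 2*j - 8)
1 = 1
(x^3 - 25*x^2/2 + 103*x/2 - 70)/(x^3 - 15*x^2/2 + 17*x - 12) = (2*x^2 - 17*x + 35)/(2*x^2 - 7*x + 6)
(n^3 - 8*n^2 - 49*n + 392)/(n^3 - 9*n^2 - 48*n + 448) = (n - 7)/(n - 8)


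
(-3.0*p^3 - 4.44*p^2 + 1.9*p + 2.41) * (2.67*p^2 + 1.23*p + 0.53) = -8.01*p^5 - 15.5448*p^4 - 1.9782*p^3 + 6.4185*p^2 + 3.9713*p + 1.2773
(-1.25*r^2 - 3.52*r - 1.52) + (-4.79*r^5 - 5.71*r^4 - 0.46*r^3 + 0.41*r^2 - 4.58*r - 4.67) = -4.79*r^5 - 5.71*r^4 - 0.46*r^3 - 0.84*r^2 - 8.1*r - 6.19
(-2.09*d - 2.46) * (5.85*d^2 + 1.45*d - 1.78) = -12.2265*d^3 - 17.4215*d^2 + 0.1532*d + 4.3788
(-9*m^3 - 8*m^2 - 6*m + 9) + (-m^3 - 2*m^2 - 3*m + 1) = -10*m^3 - 10*m^2 - 9*m + 10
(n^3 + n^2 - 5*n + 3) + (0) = n^3 + n^2 - 5*n + 3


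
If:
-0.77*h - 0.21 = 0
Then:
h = -0.27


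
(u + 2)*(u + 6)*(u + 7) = u^3 + 15*u^2 + 68*u + 84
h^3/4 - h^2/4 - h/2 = h*(h/4 + 1/4)*(h - 2)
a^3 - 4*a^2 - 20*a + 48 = (a - 6)*(a - 2)*(a + 4)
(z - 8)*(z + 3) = z^2 - 5*z - 24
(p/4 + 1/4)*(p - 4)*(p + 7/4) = p^3/4 - 5*p^2/16 - 37*p/16 - 7/4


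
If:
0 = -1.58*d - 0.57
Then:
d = -0.36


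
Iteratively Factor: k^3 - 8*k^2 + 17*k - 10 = (k - 2)*(k^2 - 6*k + 5) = (k - 2)*(k - 1)*(k - 5)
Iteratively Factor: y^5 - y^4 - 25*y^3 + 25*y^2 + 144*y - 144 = (y - 1)*(y^4 - 25*y^2 + 144) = (y - 3)*(y - 1)*(y^3 + 3*y^2 - 16*y - 48) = (y - 3)*(y - 1)*(y + 3)*(y^2 - 16) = (y - 3)*(y - 1)*(y + 3)*(y + 4)*(y - 4)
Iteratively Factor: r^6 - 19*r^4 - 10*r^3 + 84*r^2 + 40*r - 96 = (r + 3)*(r^5 - 3*r^4 - 10*r^3 + 20*r^2 + 24*r - 32) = (r - 2)*(r + 3)*(r^4 - r^3 - 12*r^2 - 4*r + 16) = (r - 2)*(r + 2)*(r + 3)*(r^3 - 3*r^2 - 6*r + 8) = (r - 2)*(r - 1)*(r + 2)*(r + 3)*(r^2 - 2*r - 8) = (r - 4)*(r - 2)*(r - 1)*(r + 2)*(r + 3)*(r + 2)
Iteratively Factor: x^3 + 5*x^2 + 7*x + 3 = (x + 1)*(x^2 + 4*x + 3) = (x + 1)*(x + 3)*(x + 1)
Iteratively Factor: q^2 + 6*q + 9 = (q + 3)*(q + 3)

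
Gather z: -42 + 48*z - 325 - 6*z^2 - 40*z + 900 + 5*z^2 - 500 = -z^2 + 8*z + 33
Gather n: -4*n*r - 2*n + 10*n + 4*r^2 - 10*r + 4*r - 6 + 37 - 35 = n*(8 - 4*r) + 4*r^2 - 6*r - 4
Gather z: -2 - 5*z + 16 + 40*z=35*z + 14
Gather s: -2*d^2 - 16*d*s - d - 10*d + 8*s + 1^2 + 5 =-2*d^2 - 11*d + s*(8 - 16*d) + 6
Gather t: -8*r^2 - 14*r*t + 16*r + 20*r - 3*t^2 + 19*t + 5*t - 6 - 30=-8*r^2 + 36*r - 3*t^2 + t*(24 - 14*r) - 36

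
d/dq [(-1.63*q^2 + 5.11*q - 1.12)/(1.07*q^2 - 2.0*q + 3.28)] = (-2.2077*q^2 - 8.296*q + 14.5208)/(1.1449*q^4 - 4.28*q^3 + 11.0192*q^2 - 13.12*q + 10.7584)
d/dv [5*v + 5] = 5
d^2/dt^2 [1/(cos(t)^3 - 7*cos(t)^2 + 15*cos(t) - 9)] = (-9*sin(t)^4 + 13*sin(t)^2 - 151*cos(t)/4 + 23*cos(3*t)/4 + 32)/((cos(t) - 3)^4*(cos(t) - 1)^3)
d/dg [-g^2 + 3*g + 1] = 3 - 2*g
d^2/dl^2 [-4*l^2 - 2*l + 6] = -8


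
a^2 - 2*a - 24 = (a - 6)*(a + 4)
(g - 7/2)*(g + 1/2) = g^2 - 3*g - 7/4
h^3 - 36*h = h*(h - 6)*(h + 6)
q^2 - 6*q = q*(q - 6)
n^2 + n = n*(n + 1)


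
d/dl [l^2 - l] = 2*l - 1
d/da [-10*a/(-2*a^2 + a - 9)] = 10*(9 - 2*a^2)/(4*a^4 - 4*a^3 + 37*a^2 - 18*a + 81)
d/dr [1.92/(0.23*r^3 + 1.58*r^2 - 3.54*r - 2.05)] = (-1.3248*r^2 - 6.0672*r + 6.7968)/(0.23*r^3 + 1.58*r^2 - 3.54*r - 2.05)^2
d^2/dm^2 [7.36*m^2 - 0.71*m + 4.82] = 14.7200000000000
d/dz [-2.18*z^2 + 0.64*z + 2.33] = 0.64 - 4.36*z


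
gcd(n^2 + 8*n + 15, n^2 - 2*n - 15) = n + 3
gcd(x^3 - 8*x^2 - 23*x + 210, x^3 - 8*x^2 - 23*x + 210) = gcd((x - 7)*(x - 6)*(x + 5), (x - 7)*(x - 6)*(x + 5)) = x^3 - 8*x^2 - 23*x + 210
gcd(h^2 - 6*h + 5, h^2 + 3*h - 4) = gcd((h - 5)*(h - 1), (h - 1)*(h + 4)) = h - 1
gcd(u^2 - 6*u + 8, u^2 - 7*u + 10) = u - 2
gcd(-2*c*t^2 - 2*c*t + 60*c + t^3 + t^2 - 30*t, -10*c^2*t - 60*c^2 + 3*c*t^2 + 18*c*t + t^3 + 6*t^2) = -2*c*t - 12*c + t^2 + 6*t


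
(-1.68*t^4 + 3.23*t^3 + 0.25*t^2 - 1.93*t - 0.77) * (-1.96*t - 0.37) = 3.2928*t^5 - 5.7092*t^4 - 1.6851*t^3 + 3.6903*t^2 + 2.2233*t + 0.2849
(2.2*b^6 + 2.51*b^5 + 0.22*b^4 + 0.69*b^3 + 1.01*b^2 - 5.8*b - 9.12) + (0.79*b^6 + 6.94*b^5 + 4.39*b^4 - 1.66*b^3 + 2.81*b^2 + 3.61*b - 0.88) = 2.99*b^6 + 9.45*b^5 + 4.61*b^4 - 0.97*b^3 + 3.82*b^2 - 2.19*b - 10.0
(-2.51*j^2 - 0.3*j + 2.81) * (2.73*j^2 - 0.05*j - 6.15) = -6.8523*j^4 - 0.6935*j^3 + 23.1228*j^2 + 1.7045*j - 17.2815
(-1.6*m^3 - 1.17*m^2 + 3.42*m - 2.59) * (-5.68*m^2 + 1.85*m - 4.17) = 9.088*m^5 + 3.6856*m^4 - 14.9181*m^3 + 25.9171*m^2 - 19.0529*m + 10.8003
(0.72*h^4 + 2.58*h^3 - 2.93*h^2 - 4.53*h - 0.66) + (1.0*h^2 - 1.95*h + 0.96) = 0.72*h^4 + 2.58*h^3 - 1.93*h^2 - 6.48*h + 0.3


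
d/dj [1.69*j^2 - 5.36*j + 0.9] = 3.38*j - 5.36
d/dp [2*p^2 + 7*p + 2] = 4*p + 7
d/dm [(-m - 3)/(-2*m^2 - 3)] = (2*m^2 - 4*m*(m + 3) + 3)/(2*m^2 + 3)^2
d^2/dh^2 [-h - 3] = 0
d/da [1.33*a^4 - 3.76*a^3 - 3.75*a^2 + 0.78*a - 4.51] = 5.32*a^3 - 11.28*a^2 - 7.5*a + 0.78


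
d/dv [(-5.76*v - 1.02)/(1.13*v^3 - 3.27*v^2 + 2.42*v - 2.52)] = (13.0176*v^3 - 15.3774*v^2 - 6.6708*v + 16.9836)/(1.2769*v^6 - 7.3902*v^5 + 16.1621*v^4 - 21.522*v^3 + 22.3372*v^2 - 12.1968*v + 6.3504)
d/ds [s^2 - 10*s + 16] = 2*s - 10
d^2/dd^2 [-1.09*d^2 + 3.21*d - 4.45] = -2.18000000000000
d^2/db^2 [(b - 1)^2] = 2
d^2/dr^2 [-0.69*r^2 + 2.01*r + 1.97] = -1.38000000000000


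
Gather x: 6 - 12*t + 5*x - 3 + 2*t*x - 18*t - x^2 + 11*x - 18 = -30*t - x^2 + x*(2*t + 16) - 15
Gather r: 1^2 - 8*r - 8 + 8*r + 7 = 0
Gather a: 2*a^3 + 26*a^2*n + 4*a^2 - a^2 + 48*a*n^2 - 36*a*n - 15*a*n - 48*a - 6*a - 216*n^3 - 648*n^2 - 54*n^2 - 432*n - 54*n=2*a^3 + a^2*(26*n + 3) + a*(48*n^2 - 51*n - 54) - 216*n^3 - 702*n^2 - 486*n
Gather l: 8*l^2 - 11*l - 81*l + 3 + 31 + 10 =8*l^2 - 92*l + 44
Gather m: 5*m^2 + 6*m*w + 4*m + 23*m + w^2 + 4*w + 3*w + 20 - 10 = 5*m^2 + m*(6*w + 27) + w^2 + 7*w + 10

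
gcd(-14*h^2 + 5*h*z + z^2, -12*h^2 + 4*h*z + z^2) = -2*h + z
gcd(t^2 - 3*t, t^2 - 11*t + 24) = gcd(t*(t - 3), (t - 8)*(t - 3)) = t - 3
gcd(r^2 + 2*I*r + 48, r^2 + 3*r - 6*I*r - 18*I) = r - 6*I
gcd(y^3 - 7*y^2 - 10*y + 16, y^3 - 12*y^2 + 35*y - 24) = y^2 - 9*y + 8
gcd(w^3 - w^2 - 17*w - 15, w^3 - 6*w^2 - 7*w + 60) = w^2 - 2*w - 15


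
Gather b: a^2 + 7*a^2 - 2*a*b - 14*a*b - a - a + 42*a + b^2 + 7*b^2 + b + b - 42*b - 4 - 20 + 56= 8*a^2 + 40*a + 8*b^2 + b*(-16*a - 40) + 32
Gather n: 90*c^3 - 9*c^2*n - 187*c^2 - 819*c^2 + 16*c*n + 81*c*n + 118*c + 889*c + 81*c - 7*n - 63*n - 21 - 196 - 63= 90*c^3 - 1006*c^2 + 1088*c + n*(-9*c^2 + 97*c - 70) - 280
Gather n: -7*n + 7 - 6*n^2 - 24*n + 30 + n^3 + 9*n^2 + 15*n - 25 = n^3 + 3*n^2 - 16*n + 12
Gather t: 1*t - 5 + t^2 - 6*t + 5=t^2 - 5*t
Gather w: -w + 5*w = 4*w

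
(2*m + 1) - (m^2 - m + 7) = -m^2 + 3*m - 6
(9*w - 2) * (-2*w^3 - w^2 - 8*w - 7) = -18*w^4 - 5*w^3 - 70*w^2 - 47*w + 14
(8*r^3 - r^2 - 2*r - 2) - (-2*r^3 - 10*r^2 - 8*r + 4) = 10*r^3 + 9*r^2 + 6*r - 6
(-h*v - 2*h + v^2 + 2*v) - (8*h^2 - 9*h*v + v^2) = -8*h^2 + 8*h*v - 2*h + 2*v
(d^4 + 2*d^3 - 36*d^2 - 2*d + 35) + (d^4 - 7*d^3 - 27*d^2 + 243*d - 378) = 2*d^4 - 5*d^3 - 63*d^2 + 241*d - 343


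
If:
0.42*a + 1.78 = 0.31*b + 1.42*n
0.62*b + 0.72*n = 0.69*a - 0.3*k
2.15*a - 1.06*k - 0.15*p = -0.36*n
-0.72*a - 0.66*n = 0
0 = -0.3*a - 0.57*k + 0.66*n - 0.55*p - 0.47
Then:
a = -1.15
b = -1.55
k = -2.44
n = 1.25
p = 3.81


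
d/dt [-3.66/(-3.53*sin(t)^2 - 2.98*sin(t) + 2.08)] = -(25.8396*sin(t) + 10.9068)*cos(t)/(3.53*sin(t)^2 + 2.98*sin(t) - 2.08)^2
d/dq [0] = 0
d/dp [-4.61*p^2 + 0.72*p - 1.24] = 0.72 - 9.22*p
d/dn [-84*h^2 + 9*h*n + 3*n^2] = 9*h + 6*n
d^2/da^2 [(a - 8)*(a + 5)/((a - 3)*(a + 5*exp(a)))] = (2*(3 - 2*a)*(a - 3)*(a + 5*exp(a))^2 + 2*(a - 8)*(a - 3)^2*(a + 5)*(5*exp(a) + 1)^2 + 2*(a - 8)*(a - 3)*(a + 5)*(a + 5*exp(a))*(5*exp(a) + 1) + 2*(a - 8)*(a + 5)*(a + 5*exp(a))^2 + 2*(a - 3)^2*(a + 5*exp(a))^2 - (a - 3)^2*(a + 5*exp(a))*(5*(a - 8)*(a + 5)*exp(a) + 2*(a - 8)*(5*exp(a) + 1) + 2*(a + 5)*(5*exp(a) + 1)))/((a - 3)^3*(a + 5*exp(a))^3)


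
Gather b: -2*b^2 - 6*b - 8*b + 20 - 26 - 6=-2*b^2 - 14*b - 12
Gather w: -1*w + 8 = 8 - w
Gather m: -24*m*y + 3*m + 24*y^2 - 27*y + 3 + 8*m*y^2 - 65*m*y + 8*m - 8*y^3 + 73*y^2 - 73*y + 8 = m*(8*y^2 - 89*y + 11) - 8*y^3 + 97*y^2 - 100*y + 11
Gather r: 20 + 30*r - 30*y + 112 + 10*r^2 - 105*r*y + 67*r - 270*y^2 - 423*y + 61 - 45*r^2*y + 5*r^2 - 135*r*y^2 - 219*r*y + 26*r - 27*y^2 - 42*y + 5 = r^2*(15 - 45*y) + r*(-135*y^2 - 324*y + 123) - 297*y^2 - 495*y + 198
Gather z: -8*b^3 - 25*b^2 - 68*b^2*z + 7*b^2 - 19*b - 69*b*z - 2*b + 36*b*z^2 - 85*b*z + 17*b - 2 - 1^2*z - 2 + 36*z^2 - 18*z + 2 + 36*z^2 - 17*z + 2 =-8*b^3 - 18*b^2 - 4*b + z^2*(36*b + 72) + z*(-68*b^2 - 154*b - 36)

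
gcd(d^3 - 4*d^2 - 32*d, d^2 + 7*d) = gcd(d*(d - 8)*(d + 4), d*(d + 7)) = d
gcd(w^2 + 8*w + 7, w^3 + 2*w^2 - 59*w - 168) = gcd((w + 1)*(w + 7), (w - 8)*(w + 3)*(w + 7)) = w + 7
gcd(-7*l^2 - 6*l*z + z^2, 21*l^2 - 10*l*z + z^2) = -7*l + z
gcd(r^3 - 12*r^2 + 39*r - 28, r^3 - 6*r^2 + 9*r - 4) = r^2 - 5*r + 4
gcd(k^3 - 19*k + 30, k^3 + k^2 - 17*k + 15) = k^2 + 2*k - 15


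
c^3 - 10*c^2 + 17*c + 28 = (c - 7)*(c - 4)*(c + 1)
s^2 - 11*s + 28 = (s - 7)*(s - 4)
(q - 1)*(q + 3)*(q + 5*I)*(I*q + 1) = I*q^4 - 4*q^3 + 2*I*q^3 - 8*q^2 + 2*I*q^2 + 12*q + 10*I*q - 15*I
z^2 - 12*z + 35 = (z - 7)*(z - 5)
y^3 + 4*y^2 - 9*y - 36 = (y - 3)*(y + 3)*(y + 4)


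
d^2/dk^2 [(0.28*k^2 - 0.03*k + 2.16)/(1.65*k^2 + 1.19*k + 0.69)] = (-1.26291*k^3 + 33.37092*k^2 + 25.65189*k + 1.515114)/(4.492125*k^6 + 9.719325*k^5 + 12.64527*k^4 + 9.814049*k^3 + 5.288022*k^2 + 1.699677*k + 0.328509)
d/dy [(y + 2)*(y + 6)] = 2*y + 8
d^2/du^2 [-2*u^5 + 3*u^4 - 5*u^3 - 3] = 2*u*(-20*u^2 + 18*u - 15)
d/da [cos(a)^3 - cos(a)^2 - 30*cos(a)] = (-3*cos(a)^2 + 2*cos(a) + 30)*sin(a)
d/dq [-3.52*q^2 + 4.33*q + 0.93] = 4.33 - 7.04*q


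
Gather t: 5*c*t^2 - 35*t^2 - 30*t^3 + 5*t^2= -30*t^3 + t^2*(5*c - 30)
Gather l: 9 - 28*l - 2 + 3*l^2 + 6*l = 3*l^2 - 22*l + 7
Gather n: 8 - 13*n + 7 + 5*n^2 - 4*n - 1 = 5*n^2 - 17*n + 14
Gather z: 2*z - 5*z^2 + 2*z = -5*z^2 + 4*z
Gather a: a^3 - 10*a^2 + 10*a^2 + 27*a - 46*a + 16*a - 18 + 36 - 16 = a^3 - 3*a + 2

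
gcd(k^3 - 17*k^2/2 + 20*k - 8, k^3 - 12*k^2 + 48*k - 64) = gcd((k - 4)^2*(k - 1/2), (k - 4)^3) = k^2 - 8*k + 16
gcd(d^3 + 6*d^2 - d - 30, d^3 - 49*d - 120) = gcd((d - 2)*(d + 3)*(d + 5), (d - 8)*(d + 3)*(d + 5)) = d^2 + 8*d + 15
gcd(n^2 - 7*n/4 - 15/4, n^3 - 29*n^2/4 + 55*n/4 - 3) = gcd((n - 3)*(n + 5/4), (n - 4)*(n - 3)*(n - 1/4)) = n - 3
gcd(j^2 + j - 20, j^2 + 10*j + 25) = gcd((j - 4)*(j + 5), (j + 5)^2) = j + 5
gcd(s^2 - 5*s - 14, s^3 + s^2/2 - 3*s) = s + 2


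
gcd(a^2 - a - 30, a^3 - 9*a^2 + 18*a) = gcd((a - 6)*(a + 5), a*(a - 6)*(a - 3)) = a - 6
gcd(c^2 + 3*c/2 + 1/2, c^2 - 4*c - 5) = c + 1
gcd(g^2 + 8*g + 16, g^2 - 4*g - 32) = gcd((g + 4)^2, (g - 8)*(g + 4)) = g + 4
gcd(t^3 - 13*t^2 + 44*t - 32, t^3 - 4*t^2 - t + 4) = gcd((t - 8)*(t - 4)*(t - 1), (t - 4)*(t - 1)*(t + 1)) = t^2 - 5*t + 4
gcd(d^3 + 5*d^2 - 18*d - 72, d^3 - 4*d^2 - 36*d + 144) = d^2 + 2*d - 24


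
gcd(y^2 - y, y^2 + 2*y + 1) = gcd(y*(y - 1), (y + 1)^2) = 1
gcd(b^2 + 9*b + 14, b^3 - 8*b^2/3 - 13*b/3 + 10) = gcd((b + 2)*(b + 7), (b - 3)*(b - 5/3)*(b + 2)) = b + 2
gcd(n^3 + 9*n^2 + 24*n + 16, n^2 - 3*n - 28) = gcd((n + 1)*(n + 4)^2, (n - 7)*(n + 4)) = n + 4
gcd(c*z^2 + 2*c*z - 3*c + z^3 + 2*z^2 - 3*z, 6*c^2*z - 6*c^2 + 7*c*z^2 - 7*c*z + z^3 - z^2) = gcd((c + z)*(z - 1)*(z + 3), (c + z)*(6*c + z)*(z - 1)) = c*z - c + z^2 - z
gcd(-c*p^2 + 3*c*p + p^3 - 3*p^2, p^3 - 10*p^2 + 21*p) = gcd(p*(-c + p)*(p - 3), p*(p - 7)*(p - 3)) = p^2 - 3*p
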